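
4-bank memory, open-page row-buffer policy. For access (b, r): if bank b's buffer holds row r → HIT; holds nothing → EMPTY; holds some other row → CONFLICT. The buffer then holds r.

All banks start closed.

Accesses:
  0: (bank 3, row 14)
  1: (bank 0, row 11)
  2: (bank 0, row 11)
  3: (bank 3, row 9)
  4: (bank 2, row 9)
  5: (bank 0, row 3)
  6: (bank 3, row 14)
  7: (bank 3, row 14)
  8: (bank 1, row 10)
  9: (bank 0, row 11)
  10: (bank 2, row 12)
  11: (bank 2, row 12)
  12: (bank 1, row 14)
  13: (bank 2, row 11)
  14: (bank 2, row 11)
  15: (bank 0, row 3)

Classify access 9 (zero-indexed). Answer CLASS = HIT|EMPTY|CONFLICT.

step 0: bank3 None->14 [EMPTY]
step 1: bank0 None->11 [EMPTY]
step 2: bank0 11->11 [HIT]
step 3: bank3 14->9 [CONFLICT]
step 4: bank2 None->9 [EMPTY]
step 5: bank0 11->3 [CONFLICT]
step 6: bank3 9->14 [CONFLICT]
step 7: bank3 14->14 [HIT]
step 8: bank1 None->10 [EMPTY]
step 9: bank0 3->11 [CONFLICT]
step 10: bank2 9->12 [CONFLICT]
step 11: bank2 12->12 [HIT]
step 12: bank1 10->14 [CONFLICT]
step 13: bank2 12->11 [CONFLICT]
step 14: bank2 11->11 [HIT]
step 15: bank0 11->3 [CONFLICT]

CLASS = CONFLICT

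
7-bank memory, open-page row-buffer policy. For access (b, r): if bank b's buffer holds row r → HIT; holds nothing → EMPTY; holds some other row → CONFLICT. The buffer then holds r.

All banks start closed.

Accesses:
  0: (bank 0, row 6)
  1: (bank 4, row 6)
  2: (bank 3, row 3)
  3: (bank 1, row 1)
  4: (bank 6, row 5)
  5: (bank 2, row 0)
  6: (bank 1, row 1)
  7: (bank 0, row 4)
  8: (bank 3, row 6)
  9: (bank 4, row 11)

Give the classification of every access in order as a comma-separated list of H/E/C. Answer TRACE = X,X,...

0: bank 0 row 6 — prev None → EMPTY
1: bank 4 row 6 — prev None → EMPTY
2: bank 3 row 3 — prev None → EMPTY
3: bank 1 row 1 — prev None → EMPTY
4: bank 6 row 5 — prev None → EMPTY
5: bank 2 row 0 — prev None → EMPTY
6: bank 1 row 1 — prev 1 → HIT
7: bank 0 row 4 — prev 6 → CONFLICT
8: bank 3 row 6 — prev 3 → CONFLICT
9: bank 4 row 11 — prev 6 → CONFLICT

TRACE = E,E,E,E,E,E,H,C,C,C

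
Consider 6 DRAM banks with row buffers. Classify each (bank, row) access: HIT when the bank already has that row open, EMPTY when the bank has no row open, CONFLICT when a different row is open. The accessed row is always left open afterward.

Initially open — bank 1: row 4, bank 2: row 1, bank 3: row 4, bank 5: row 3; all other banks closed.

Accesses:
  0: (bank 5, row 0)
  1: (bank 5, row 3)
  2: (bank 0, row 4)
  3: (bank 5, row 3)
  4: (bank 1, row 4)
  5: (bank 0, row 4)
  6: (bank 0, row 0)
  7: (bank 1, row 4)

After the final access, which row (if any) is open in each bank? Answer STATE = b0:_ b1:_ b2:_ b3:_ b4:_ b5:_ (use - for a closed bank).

  [0] b5 r0: had r3 ⇒ C
  [1] b5 r3: had r0 ⇒ C
  [2] b0 r4: no row ⇒ E
  [3] b5 r3: had r3 ⇒ H
  [4] b1 r4: had r4 ⇒ H
  [5] b0 r4: had r4 ⇒ H
  [6] b0 r0: had r4 ⇒ C
  [7] b1 r4: had r4 ⇒ H

STATE = b0:0 b1:4 b2:1 b3:4 b4:- b5:3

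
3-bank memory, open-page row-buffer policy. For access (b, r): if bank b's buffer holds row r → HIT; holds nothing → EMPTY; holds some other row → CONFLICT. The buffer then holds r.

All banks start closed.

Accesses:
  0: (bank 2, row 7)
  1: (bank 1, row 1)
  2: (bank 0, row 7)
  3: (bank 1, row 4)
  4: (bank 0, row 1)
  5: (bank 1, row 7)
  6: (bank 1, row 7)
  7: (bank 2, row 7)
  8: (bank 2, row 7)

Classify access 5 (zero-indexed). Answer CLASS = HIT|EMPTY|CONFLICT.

0: bank 2 row 7 — prev None → EMPTY
1: bank 1 row 1 — prev None → EMPTY
2: bank 0 row 7 — prev None → EMPTY
3: bank 1 row 4 — prev 1 → CONFLICT
4: bank 0 row 1 — prev 7 → CONFLICT
5: bank 1 row 7 — prev 4 → CONFLICT
6: bank 1 row 7 — prev 7 → HIT
7: bank 2 row 7 — prev 7 → HIT
8: bank 2 row 7 — prev 7 → HIT

CLASS = CONFLICT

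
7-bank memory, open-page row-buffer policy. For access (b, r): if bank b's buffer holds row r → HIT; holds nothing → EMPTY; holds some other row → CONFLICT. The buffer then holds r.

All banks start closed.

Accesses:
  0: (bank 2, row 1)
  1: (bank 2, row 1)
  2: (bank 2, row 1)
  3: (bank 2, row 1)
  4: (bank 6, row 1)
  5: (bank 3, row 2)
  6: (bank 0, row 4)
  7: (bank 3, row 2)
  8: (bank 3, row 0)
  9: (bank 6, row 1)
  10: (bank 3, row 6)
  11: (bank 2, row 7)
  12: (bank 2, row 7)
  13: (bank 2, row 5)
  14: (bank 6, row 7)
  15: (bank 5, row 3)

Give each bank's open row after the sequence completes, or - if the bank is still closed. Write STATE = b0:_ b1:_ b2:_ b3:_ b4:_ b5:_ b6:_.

STATE = b0:4 b1:- b2:5 b3:6 b4:- b5:3 b6:7

#0 (2,1) E
#1 (2,1) H  (was 1)
#2 (2,1) H  (was 1)
#3 (2,1) H  (was 1)
#4 (6,1) E
#5 (3,2) E
#6 (0,4) E
#7 (3,2) H  (was 2)
#8 (3,0) C  (was 2)
#9 (6,1) H  (was 1)
#10 (3,6) C  (was 0)
#11 (2,7) C  (was 1)
#12 (2,7) H  (was 7)
#13 (2,5) C  (was 7)
#14 (6,7) C  (was 1)
#15 (5,3) E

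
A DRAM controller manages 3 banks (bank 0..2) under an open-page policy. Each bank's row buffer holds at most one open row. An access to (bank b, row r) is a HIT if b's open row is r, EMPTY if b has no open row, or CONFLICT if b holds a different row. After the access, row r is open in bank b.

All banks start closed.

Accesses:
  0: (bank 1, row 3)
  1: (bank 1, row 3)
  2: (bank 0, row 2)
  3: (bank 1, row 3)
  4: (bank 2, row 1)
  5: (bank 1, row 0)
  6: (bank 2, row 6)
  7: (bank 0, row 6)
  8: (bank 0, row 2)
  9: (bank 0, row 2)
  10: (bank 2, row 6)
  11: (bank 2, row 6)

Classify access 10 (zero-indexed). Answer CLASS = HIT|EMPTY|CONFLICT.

  [0] b1 r3: no row ⇒ E
  [1] b1 r3: had r3 ⇒ H
  [2] b0 r2: no row ⇒ E
  [3] b1 r3: had r3 ⇒ H
  [4] b2 r1: no row ⇒ E
  [5] b1 r0: had r3 ⇒ C
  [6] b2 r6: had r1 ⇒ C
  [7] b0 r6: had r2 ⇒ C
  [8] b0 r2: had r6 ⇒ C
  [9] b0 r2: had r2 ⇒ H
  [10] b2 r6: had r6 ⇒ H
  [11] b2 r6: had r6 ⇒ H

CLASS = HIT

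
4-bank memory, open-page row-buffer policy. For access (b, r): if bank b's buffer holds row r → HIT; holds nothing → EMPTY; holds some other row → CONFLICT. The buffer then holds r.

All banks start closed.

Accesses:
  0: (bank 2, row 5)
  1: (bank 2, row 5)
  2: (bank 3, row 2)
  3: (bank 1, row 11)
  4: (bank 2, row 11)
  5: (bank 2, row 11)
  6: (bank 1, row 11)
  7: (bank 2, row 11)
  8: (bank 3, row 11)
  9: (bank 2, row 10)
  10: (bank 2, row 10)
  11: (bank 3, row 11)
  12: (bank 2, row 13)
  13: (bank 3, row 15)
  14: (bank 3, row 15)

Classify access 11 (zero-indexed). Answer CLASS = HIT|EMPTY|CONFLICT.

  [0] b2 r5: no row ⇒ E
  [1] b2 r5: had r5 ⇒ H
  [2] b3 r2: no row ⇒ E
  [3] b1 r11: no row ⇒ E
  [4] b2 r11: had r5 ⇒ C
  [5] b2 r11: had r11 ⇒ H
  [6] b1 r11: had r11 ⇒ H
  [7] b2 r11: had r11 ⇒ H
  [8] b3 r11: had r2 ⇒ C
  [9] b2 r10: had r11 ⇒ C
  [10] b2 r10: had r10 ⇒ H
  [11] b3 r11: had r11 ⇒ H
  [12] b2 r13: had r10 ⇒ C
  [13] b3 r15: had r11 ⇒ C
  [14] b3 r15: had r15 ⇒ H

CLASS = HIT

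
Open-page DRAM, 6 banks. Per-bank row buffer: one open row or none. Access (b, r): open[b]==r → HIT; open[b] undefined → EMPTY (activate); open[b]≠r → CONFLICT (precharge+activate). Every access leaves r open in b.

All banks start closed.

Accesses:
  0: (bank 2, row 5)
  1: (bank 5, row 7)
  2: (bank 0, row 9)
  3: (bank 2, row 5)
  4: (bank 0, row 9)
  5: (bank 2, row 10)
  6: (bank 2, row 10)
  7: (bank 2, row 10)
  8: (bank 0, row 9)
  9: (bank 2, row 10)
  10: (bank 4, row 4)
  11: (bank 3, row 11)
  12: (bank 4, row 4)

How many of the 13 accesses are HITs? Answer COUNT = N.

#0 (2,5) E
#1 (5,7) E
#2 (0,9) E
#3 (2,5) H  (was 5)
#4 (0,9) H  (was 9)
#5 (2,10) C  (was 5)
#6 (2,10) H  (was 10)
#7 (2,10) H  (was 10)
#8 (0,9) H  (was 9)
#9 (2,10) H  (was 10)
#10 (4,4) E
#11 (3,11) E
#12 (4,4) H  (was 4)

COUNT = 7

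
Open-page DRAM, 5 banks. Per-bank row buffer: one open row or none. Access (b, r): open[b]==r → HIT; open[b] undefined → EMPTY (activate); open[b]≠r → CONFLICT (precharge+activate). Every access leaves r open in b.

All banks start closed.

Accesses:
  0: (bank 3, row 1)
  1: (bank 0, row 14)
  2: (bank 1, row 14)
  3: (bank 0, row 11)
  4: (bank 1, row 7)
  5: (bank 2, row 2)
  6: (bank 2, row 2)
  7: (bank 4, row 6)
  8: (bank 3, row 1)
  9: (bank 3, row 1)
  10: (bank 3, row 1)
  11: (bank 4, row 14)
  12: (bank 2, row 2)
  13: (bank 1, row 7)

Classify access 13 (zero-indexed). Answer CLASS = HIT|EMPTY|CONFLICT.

CLASS = HIT

  [0] b3 r1: no row ⇒ E
  [1] b0 r14: no row ⇒ E
  [2] b1 r14: no row ⇒ E
  [3] b0 r11: had r14 ⇒ C
  [4] b1 r7: had r14 ⇒ C
  [5] b2 r2: no row ⇒ E
  [6] b2 r2: had r2 ⇒ H
  [7] b4 r6: no row ⇒ E
  [8] b3 r1: had r1 ⇒ H
  [9] b3 r1: had r1 ⇒ H
  [10] b3 r1: had r1 ⇒ H
  [11] b4 r14: had r6 ⇒ C
  [12] b2 r2: had r2 ⇒ H
  [13] b1 r7: had r7 ⇒ H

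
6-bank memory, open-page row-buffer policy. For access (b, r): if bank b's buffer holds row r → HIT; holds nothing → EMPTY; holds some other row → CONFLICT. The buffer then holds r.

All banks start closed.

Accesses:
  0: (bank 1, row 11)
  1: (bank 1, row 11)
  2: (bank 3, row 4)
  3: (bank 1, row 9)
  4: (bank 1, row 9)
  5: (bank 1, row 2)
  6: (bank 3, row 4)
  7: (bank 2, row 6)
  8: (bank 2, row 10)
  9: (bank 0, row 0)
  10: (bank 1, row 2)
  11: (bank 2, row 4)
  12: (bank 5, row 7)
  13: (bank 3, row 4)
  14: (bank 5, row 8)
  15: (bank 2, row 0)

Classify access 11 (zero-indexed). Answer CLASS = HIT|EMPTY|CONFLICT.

0: bank 1 row 11 — prev None → EMPTY
1: bank 1 row 11 — prev 11 → HIT
2: bank 3 row 4 — prev None → EMPTY
3: bank 1 row 9 — prev 11 → CONFLICT
4: bank 1 row 9 — prev 9 → HIT
5: bank 1 row 2 — prev 9 → CONFLICT
6: bank 3 row 4 — prev 4 → HIT
7: bank 2 row 6 — prev None → EMPTY
8: bank 2 row 10 — prev 6 → CONFLICT
9: bank 0 row 0 — prev None → EMPTY
10: bank 1 row 2 — prev 2 → HIT
11: bank 2 row 4 — prev 10 → CONFLICT
12: bank 5 row 7 — prev None → EMPTY
13: bank 3 row 4 — prev 4 → HIT
14: bank 5 row 8 — prev 7 → CONFLICT
15: bank 2 row 0 — prev 4 → CONFLICT

CLASS = CONFLICT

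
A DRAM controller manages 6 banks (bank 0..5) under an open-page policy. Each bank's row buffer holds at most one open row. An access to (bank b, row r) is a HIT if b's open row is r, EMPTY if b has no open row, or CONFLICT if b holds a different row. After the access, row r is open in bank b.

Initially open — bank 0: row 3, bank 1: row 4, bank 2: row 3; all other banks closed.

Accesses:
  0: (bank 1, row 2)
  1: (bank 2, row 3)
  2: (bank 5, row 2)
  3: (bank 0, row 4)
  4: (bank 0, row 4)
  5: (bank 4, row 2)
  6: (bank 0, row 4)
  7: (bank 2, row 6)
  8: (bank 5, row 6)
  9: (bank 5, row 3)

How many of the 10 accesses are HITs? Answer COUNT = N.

COUNT = 3

  [0] b1 r2: had r4 ⇒ C
  [1] b2 r3: had r3 ⇒ H
  [2] b5 r2: no row ⇒ E
  [3] b0 r4: had r3 ⇒ C
  [4] b0 r4: had r4 ⇒ H
  [5] b4 r2: no row ⇒ E
  [6] b0 r4: had r4 ⇒ H
  [7] b2 r6: had r3 ⇒ C
  [8] b5 r6: had r2 ⇒ C
  [9] b5 r3: had r6 ⇒ C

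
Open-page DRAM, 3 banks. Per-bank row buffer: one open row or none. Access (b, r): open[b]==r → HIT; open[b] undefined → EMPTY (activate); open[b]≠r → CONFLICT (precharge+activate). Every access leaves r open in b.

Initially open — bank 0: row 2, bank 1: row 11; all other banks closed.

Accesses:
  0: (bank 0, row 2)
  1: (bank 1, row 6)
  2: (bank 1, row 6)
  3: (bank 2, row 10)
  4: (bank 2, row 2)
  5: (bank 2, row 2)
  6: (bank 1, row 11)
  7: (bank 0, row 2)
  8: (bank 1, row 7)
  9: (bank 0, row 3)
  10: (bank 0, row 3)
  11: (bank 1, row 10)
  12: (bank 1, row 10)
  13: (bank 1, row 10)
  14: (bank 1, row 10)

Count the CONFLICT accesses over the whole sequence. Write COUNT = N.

step 0: bank0 2->2 [HIT]
step 1: bank1 11->6 [CONFLICT]
step 2: bank1 6->6 [HIT]
step 3: bank2 None->10 [EMPTY]
step 4: bank2 10->2 [CONFLICT]
step 5: bank2 2->2 [HIT]
step 6: bank1 6->11 [CONFLICT]
step 7: bank0 2->2 [HIT]
step 8: bank1 11->7 [CONFLICT]
step 9: bank0 2->3 [CONFLICT]
step 10: bank0 3->3 [HIT]
step 11: bank1 7->10 [CONFLICT]
step 12: bank1 10->10 [HIT]
step 13: bank1 10->10 [HIT]
step 14: bank1 10->10 [HIT]

COUNT = 6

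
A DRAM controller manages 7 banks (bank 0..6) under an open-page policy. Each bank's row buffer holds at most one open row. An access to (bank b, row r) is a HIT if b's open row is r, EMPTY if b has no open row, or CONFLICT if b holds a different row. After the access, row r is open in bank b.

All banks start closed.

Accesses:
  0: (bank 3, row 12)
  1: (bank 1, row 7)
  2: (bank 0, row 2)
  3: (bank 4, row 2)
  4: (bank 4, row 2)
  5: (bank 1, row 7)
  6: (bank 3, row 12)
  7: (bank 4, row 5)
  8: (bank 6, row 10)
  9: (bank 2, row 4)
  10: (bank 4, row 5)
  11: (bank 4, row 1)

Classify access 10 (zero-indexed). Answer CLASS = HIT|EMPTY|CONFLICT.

  [0] b3 r12: no row ⇒ E
  [1] b1 r7: no row ⇒ E
  [2] b0 r2: no row ⇒ E
  [3] b4 r2: no row ⇒ E
  [4] b4 r2: had r2 ⇒ H
  [5] b1 r7: had r7 ⇒ H
  [6] b3 r12: had r12 ⇒ H
  [7] b4 r5: had r2 ⇒ C
  [8] b6 r10: no row ⇒ E
  [9] b2 r4: no row ⇒ E
  [10] b4 r5: had r5 ⇒ H
  [11] b4 r1: had r5 ⇒ C

CLASS = HIT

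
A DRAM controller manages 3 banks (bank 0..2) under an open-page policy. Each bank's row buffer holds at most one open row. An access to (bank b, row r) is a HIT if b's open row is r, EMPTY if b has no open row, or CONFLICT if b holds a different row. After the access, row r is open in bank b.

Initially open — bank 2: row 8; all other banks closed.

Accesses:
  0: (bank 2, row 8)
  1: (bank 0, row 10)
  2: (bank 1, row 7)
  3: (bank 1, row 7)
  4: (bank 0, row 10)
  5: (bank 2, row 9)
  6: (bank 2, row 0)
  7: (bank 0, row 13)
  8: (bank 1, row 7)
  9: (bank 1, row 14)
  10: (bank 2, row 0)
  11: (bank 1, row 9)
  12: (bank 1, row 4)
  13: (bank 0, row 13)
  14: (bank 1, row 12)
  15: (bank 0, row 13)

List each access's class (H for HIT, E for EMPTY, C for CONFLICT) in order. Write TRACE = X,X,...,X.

TRACE = H,E,E,H,H,C,C,C,H,C,H,C,C,H,C,H

0: bank 2 row 8 — prev 8 → HIT
1: bank 0 row 10 — prev None → EMPTY
2: bank 1 row 7 — prev None → EMPTY
3: bank 1 row 7 — prev 7 → HIT
4: bank 0 row 10 — prev 10 → HIT
5: bank 2 row 9 — prev 8 → CONFLICT
6: bank 2 row 0 — prev 9 → CONFLICT
7: bank 0 row 13 — prev 10 → CONFLICT
8: bank 1 row 7 — prev 7 → HIT
9: bank 1 row 14 — prev 7 → CONFLICT
10: bank 2 row 0 — prev 0 → HIT
11: bank 1 row 9 — prev 14 → CONFLICT
12: bank 1 row 4 — prev 9 → CONFLICT
13: bank 0 row 13 — prev 13 → HIT
14: bank 1 row 12 — prev 4 → CONFLICT
15: bank 0 row 13 — prev 13 → HIT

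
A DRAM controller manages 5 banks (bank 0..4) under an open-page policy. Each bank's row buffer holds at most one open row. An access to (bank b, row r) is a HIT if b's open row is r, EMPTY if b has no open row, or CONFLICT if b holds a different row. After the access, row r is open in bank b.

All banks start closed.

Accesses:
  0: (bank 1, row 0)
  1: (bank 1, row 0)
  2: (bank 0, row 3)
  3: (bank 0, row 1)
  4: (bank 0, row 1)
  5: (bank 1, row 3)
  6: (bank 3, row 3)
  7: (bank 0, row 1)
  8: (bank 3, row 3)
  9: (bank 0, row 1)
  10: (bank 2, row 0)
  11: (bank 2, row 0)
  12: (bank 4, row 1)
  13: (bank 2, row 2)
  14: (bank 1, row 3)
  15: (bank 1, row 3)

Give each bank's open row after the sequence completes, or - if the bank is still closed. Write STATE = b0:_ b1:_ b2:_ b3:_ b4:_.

#0 (1,0) E
#1 (1,0) H  (was 0)
#2 (0,3) E
#3 (0,1) C  (was 3)
#4 (0,1) H  (was 1)
#5 (1,3) C  (was 0)
#6 (3,3) E
#7 (0,1) H  (was 1)
#8 (3,3) H  (was 3)
#9 (0,1) H  (was 1)
#10 (2,0) E
#11 (2,0) H  (was 0)
#12 (4,1) E
#13 (2,2) C  (was 0)
#14 (1,3) H  (was 3)
#15 (1,3) H  (was 3)

STATE = b0:1 b1:3 b2:2 b3:3 b4:1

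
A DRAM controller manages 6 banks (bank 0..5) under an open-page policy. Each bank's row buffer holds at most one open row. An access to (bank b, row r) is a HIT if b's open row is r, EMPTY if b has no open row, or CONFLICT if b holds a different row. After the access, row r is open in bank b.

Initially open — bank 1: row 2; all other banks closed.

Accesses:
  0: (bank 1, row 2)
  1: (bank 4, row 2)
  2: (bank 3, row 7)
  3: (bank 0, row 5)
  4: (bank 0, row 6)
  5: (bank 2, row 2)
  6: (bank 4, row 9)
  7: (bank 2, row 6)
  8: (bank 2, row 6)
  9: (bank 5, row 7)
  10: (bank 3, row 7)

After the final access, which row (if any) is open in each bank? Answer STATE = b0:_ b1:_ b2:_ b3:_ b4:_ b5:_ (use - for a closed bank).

STATE = b0:6 b1:2 b2:6 b3:7 b4:9 b5:7

step 0: bank1 2->2 [HIT]
step 1: bank4 None->2 [EMPTY]
step 2: bank3 None->7 [EMPTY]
step 3: bank0 None->5 [EMPTY]
step 4: bank0 5->6 [CONFLICT]
step 5: bank2 None->2 [EMPTY]
step 6: bank4 2->9 [CONFLICT]
step 7: bank2 2->6 [CONFLICT]
step 8: bank2 6->6 [HIT]
step 9: bank5 None->7 [EMPTY]
step 10: bank3 7->7 [HIT]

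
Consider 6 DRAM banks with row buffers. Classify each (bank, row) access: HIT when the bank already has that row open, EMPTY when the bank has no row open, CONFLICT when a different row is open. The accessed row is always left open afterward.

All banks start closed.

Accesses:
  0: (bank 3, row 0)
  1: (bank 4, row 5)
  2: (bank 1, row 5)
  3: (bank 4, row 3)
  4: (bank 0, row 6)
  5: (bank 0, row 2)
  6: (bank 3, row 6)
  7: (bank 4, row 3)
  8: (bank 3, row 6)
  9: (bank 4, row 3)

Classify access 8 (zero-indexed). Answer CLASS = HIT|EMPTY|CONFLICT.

  [0] b3 r0: no row ⇒ E
  [1] b4 r5: no row ⇒ E
  [2] b1 r5: no row ⇒ E
  [3] b4 r3: had r5 ⇒ C
  [4] b0 r6: no row ⇒ E
  [5] b0 r2: had r6 ⇒ C
  [6] b3 r6: had r0 ⇒ C
  [7] b4 r3: had r3 ⇒ H
  [8] b3 r6: had r6 ⇒ H
  [9] b4 r3: had r3 ⇒ H

CLASS = HIT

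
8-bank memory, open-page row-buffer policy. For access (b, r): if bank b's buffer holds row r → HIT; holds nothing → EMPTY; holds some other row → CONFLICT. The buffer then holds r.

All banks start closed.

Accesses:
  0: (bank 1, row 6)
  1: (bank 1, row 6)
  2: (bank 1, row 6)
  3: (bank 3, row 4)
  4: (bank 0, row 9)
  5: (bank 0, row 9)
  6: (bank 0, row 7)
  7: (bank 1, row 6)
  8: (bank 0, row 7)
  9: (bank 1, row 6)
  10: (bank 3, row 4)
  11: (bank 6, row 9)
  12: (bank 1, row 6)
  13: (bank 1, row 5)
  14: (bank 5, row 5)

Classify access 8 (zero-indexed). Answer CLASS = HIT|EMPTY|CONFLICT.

#0 (1,6) E
#1 (1,6) H  (was 6)
#2 (1,6) H  (was 6)
#3 (3,4) E
#4 (0,9) E
#5 (0,9) H  (was 9)
#6 (0,7) C  (was 9)
#7 (1,6) H  (was 6)
#8 (0,7) H  (was 7)
#9 (1,6) H  (was 6)
#10 (3,4) H  (was 4)
#11 (6,9) E
#12 (1,6) H  (was 6)
#13 (1,5) C  (was 6)
#14 (5,5) E

CLASS = HIT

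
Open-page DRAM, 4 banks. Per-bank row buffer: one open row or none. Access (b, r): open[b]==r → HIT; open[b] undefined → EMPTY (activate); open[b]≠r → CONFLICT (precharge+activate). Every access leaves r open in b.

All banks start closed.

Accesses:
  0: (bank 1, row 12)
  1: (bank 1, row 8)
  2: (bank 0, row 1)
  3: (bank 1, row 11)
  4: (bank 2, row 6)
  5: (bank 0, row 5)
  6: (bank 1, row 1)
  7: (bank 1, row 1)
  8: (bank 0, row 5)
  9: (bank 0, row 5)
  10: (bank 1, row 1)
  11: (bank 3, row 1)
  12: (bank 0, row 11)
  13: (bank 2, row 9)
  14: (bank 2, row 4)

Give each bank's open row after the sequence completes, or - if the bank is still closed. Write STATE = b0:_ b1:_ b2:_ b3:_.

STATE = b0:11 b1:1 b2:4 b3:1

0: bank 1 row 12 — prev None → EMPTY
1: bank 1 row 8 — prev 12 → CONFLICT
2: bank 0 row 1 — prev None → EMPTY
3: bank 1 row 11 — prev 8 → CONFLICT
4: bank 2 row 6 — prev None → EMPTY
5: bank 0 row 5 — prev 1 → CONFLICT
6: bank 1 row 1 — prev 11 → CONFLICT
7: bank 1 row 1 — prev 1 → HIT
8: bank 0 row 5 — prev 5 → HIT
9: bank 0 row 5 — prev 5 → HIT
10: bank 1 row 1 — prev 1 → HIT
11: bank 3 row 1 — prev None → EMPTY
12: bank 0 row 11 — prev 5 → CONFLICT
13: bank 2 row 9 — prev 6 → CONFLICT
14: bank 2 row 4 — prev 9 → CONFLICT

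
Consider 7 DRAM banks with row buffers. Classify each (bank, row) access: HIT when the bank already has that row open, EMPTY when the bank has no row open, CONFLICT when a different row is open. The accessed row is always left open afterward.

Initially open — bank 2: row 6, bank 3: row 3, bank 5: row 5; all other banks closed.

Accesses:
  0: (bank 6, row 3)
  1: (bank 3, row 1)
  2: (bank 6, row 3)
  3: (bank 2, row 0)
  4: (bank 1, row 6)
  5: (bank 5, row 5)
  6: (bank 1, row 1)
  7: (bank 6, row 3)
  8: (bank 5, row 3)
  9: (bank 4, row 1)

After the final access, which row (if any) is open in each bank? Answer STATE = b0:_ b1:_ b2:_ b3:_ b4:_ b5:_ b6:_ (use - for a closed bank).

STATE = b0:- b1:1 b2:0 b3:1 b4:1 b5:3 b6:3

0: bank 6 row 3 — prev None → EMPTY
1: bank 3 row 1 — prev 3 → CONFLICT
2: bank 6 row 3 — prev 3 → HIT
3: bank 2 row 0 — prev 6 → CONFLICT
4: bank 1 row 6 — prev None → EMPTY
5: bank 5 row 5 — prev 5 → HIT
6: bank 1 row 1 — prev 6 → CONFLICT
7: bank 6 row 3 — prev 3 → HIT
8: bank 5 row 3 — prev 5 → CONFLICT
9: bank 4 row 1 — prev None → EMPTY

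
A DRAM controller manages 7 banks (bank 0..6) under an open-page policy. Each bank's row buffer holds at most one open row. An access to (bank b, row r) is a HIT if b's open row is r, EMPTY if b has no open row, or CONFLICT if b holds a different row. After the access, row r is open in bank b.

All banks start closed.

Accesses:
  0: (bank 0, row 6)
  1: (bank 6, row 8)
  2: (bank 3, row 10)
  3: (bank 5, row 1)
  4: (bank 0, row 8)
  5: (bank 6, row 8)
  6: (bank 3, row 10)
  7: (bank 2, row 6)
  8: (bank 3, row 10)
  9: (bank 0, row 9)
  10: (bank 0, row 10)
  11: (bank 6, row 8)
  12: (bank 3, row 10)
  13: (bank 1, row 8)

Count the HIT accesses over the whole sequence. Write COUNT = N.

COUNT = 5

  [0] b0 r6: no row ⇒ E
  [1] b6 r8: no row ⇒ E
  [2] b3 r10: no row ⇒ E
  [3] b5 r1: no row ⇒ E
  [4] b0 r8: had r6 ⇒ C
  [5] b6 r8: had r8 ⇒ H
  [6] b3 r10: had r10 ⇒ H
  [7] b2 r6: no row ⇒ E
  [8] b3 r10: had r10 ⇒ H
  [9] b0 r9: had r8 ⇒ C
  [10] b0 r10: had r9 ⇒ C
  [11] b6 r8: had r8 ⇒ H
  [12] b3 r10: had r10 ⇒ H
  [13] b1 r8: no row ⇒ E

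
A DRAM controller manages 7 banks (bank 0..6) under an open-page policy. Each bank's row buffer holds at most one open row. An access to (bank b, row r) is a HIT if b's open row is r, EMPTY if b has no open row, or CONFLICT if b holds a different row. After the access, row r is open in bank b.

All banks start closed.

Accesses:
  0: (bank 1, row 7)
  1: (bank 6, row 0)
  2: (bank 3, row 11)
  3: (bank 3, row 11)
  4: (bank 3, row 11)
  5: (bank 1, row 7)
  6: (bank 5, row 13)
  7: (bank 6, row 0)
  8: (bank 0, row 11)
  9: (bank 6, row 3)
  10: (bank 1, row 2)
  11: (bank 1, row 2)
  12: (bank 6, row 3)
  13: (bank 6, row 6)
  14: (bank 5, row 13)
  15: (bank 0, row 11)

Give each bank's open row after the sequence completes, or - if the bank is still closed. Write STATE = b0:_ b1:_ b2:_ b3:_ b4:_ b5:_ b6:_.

step 0: bank1 None->7 [EMPTY]
step 1: bank6 None->0 [EMPTY]
step 2: bank3 None->11 [EMPTY]
step 3: bank3 11->11 [HIT]
step 4: bank3 11->11 [HIT]
step 5: bank1 7->7 [HIT]
step 6: bank5 None->13 [EMPTY]
step 7: bank6 0->0 [HIT]
step 8: bank0 None->11 [EMPTY]
step 9: bank6 0->3 [CONFLICT]
step 10: bank1 7->2 [CONFLICT]
step 11: bank1 2->2 [HIT]
step 12: bank6 3->3 [HIT]
step 13: bank6 3->6 [CONFLICT]
step 14: bank5 13->13 [HIT]
step 15: bank0 11->11 [HIT]

STATE = b0:11 b1:2 b2:- b3:11 b4:- b5:13 b6:6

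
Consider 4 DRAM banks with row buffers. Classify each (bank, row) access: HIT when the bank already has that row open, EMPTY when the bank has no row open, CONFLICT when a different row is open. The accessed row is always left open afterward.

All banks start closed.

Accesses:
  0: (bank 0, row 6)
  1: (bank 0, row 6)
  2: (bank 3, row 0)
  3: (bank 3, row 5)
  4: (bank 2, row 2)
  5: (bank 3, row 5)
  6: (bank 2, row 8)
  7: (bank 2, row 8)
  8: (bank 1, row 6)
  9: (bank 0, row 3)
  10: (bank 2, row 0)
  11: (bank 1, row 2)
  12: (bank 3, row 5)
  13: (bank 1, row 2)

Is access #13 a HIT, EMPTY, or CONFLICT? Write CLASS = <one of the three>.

#0 (0,6) E
#1 (0,6) H  (was 6)
#2 (3,0) E
#3 (3,5) C  (was 0)
#4 (2,2) E
#5 (3,5) H  (was 5)
#6 (2,8) C  (was 2)
#7 (2,8) H  (was 8)
#8 (1,6) E
#9 (0,3) C  (was 6)
#10 (2,0) C  (was 8)
#11 (1,2) C  (was 6)
#12 (3,5) H  (was 5)
#13 (1,2) H  (was 2)

CLASS = HIT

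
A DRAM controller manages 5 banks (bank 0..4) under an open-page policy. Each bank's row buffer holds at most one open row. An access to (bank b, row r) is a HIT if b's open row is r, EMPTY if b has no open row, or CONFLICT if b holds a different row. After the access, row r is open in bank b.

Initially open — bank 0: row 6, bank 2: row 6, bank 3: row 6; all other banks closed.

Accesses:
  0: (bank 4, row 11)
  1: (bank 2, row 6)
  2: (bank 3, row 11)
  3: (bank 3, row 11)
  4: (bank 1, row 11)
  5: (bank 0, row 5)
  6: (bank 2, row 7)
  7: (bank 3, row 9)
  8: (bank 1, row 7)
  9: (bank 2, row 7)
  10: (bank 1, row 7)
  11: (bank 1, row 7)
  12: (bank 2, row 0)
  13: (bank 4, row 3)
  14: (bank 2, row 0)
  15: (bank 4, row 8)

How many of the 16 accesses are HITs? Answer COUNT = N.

COUNT = 6

0: bank 4 row 11 — prev None → EMPTY
1: bank 2 row 6 — prev 6 → HIT
2: bank 3 row 11 — prev 6 → CONFLICT
3: bank 3 row 11 — prev 11 → HIT
4: bank 1 row 11 — prev None → EMPTY
5: bank 0 row 5 — prev 6 → CONFLICT
6: bank 2 row 7 — prev 6 → CONFLICT
7: bank 3 row 9 — prev 11 → CONFLICT
8: bank 1 row 7 — prev 11 → CONFLICT
9: bank 2 row 7 — prev 7 → HIT
10: bank 1 row 7 — prev 7 → HIT
11: bank 1 row 7 — prev 7 → HIT
12: bank 2 row 0 — prev 7 → CONFLICT
13: bank 4 row 3 — prev 11 → CONFLICT
14: bank 2 row 0 — prev 0 → HIT
15: bank 4 row 8 — prev 3 → CONFLICT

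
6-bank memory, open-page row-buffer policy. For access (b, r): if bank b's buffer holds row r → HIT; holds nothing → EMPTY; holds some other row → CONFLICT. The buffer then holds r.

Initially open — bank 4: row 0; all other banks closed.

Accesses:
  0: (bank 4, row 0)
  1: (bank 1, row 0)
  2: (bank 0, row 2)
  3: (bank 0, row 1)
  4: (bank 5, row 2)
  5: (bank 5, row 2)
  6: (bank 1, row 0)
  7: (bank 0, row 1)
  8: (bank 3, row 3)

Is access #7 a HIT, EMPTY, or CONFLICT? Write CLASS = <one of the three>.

  [0] b4 r0: had r0 ⇒ H
  [1] b1 r0: no row ⇒ E
  [2] b0 r2: no row ⇒ E
  [3] b0 r1: had r2 ⇒ C
  [4] b5 r2: no row ⇒ E
  [5] b5 r2: had r2 ⇒ H
  [6] b1 r0: had r0 ⇒ H
  [7] b0 r1: had r1 ⇒ H
  [8] b3 r3: no row ⇒ E

CLASS = HIT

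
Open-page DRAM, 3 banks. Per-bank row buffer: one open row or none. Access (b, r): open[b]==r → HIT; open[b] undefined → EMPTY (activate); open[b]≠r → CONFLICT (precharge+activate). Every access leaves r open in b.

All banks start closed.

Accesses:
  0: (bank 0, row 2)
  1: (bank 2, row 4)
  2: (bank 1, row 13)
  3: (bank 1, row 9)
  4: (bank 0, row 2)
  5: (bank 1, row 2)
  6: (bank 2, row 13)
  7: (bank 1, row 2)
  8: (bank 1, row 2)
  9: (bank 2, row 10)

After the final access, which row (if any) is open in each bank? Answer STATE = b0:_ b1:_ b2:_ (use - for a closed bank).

STATE = b0:2 b1:2 b2:10

0: bank 0 row 2 — prev None → EMPTY
1: bank 2 row 4 — prev None → EMPTY
2: bank 1 row 13 — prev None → EMPTY
3: bank 1 row 9 — prev 13 → CONFLICT
4: bank 0 row 2 — prev 2 → HIT
5: bank 1 row 2 — prev 9 → CONFLICT
6: bank 2 row 13 — prev 4 → CONFLICT
7: bank 1 row 2 — prev 2 → HIT
8: bank 1 row 2 — prev 2 → HIT
9: bank 2 row 10 — prev 13 → CONFLICT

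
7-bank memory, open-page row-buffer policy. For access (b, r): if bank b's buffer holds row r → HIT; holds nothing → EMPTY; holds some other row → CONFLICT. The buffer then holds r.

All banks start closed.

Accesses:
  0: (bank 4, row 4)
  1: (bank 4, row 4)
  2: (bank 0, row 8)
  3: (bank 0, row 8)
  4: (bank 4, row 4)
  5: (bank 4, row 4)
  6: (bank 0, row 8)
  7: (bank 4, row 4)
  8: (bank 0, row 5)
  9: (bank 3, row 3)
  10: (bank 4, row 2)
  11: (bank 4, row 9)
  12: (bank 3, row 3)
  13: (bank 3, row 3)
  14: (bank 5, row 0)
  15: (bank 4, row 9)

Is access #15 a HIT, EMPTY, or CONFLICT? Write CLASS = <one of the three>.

CLASS = HIT

#0 (4,4) E
#1 (4,4) H  (was 4)
#2 (0,8) E
#3 (0,8) H  (was 8)
#4 (4,4) H  (was 4)
#5 (4,4) H  (was 4)
#6 (0,8) H  (was 8)
#7 (4,4) H  (was 4)
#8 (0,5) C  (was 8)
#9 (3,3) E
#10 (4,2) C  (was 4)
#11 (4,9) C  (was 2)
#12 (3,3) H  (was 3)
#13 (3,3) H  (was 3)
#14 (5,0) E
#15 (4,9) H  (was 9)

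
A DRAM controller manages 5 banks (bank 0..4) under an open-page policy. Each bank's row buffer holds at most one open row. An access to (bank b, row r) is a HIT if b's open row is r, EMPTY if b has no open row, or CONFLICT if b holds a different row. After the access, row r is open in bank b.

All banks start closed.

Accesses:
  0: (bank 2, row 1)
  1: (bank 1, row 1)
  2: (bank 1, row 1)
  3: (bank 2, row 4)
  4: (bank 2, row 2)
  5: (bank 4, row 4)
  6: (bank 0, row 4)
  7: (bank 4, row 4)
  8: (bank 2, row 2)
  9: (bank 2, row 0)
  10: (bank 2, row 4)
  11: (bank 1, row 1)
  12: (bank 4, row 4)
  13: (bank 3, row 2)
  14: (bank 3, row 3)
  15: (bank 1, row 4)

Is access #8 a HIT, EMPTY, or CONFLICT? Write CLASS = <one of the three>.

CLASS = HIT

#0 (2,1) E
#1 (1,1) E
#2 (1,1) H  (was 1)
#3 (2,4) C  (was 1)
#4 (2,2) C  (was 4)
#5 (4,4) E
#6 (0,4) E
#7 (4,4) H  (was 4)
#8 (2,2) H  (was 2)
#9 (2,0) C  (was 2)
#10 (2,4) C  (was 0)
#11 (1,1) H  (was 1)
#12 (4,4) H  (was 4)
#13 (3,2) E
#14 (3,3) C  (was 2)
#15 (1,4) C  (was 1)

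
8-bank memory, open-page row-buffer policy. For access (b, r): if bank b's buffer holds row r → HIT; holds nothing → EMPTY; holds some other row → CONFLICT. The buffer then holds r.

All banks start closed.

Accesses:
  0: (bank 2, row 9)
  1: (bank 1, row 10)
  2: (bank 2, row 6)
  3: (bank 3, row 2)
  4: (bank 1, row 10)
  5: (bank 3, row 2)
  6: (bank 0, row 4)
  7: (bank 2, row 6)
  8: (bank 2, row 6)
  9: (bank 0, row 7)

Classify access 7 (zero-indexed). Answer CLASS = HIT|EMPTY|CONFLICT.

0: bank 2 row 9 — prev None → EMPTY
1: bank 1 row 10 — prev None → EMPTY
2: bank 2 row 6 — prev 9 → CONFLICT
3: bank 3 row 2 — prev None → EMPTY
4: bank 1 row 10 — prev 10 → HIT
5: bank 3 row 2 — prev 2 → HIT
6: bank 0 row 4 — prev None → EMPTY
7: bank 2 row 6 — prev 6 → HIT
8: bank 2 row 6 — prev 6 → HIT
9: bank 0 row 7 — prev 4 → CONFLICT

CLASS = HIT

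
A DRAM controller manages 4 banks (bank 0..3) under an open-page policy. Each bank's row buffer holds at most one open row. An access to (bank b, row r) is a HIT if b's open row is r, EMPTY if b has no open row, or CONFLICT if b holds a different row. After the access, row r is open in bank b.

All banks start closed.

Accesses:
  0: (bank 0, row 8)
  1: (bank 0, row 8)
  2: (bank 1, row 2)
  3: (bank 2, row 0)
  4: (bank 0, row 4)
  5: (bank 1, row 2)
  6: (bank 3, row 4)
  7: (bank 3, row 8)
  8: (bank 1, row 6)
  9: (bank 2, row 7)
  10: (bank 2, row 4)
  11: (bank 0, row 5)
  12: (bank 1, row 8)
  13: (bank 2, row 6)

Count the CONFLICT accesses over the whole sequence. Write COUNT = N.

COUNT = 8

#0 (0,8) E
#1 (0,8) H  (was 8)
#2 (1,2) E
#3 (2,0) E
#4 (0,4) C  (was 8)
#5 (1,2) H  (was 2)
#6 (3,4) E
#7 (3,8) C  (was 4)
#8 (1,6) C  (was 2)
#9 (2,7) C  (was 0)
#10 (2,4) C  (was 7)
#11 (0,5) C  (was 4)
#12 (1,8) C  (was 6)
#13 (2,6) C  (was 4)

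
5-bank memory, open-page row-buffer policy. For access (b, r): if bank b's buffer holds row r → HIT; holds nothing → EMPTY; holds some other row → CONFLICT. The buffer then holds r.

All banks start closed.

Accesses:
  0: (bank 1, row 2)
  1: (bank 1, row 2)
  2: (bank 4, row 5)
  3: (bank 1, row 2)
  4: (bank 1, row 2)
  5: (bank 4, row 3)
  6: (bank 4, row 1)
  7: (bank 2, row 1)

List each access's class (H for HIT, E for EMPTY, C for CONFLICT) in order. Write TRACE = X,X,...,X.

TRACE = E,H,E,H,H,C,C,E

  [0] b1 r2: no row ⇒ E
  [1] b1 r2: had r2 ⇒ H
  [2] b4 r5: no row ⇒ E
  [3] b1 r2: had r2 ⇒ H
  [4] b1 r2: had r2 ⇒ H
  [5] b4 r3: had r5 ⇒ C
  [6] b4 r1: had r3 ⇒ C
  [7] b2 r1: no row ⇒ E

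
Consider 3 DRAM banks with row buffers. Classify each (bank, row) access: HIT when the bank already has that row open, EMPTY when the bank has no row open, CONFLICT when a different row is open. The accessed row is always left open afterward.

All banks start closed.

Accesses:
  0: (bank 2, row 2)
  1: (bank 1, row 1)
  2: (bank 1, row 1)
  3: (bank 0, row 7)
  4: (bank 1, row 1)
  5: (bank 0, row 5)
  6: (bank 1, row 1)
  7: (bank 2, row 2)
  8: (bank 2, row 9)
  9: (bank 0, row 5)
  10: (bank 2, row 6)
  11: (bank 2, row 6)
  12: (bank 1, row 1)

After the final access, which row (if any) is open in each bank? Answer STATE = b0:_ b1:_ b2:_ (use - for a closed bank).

step 0: bank2 None->2 [EMPTY]
step 1: bank1 None->1 [EMPTY]
step 2: bank1 1->1 [HIT]
step 3: bank0 None->7 [EMPTY]
step 4: bank1 1->1 [HIT]
step 5: bank0 7->5 [CONFLICT]
step 6: bank1 1->1 [HIT]
step 7: bank2 2->2 [HIT]
step 8: bank2 2->9 [CONFLICT]
step 9: bank0 5->5 [HIT]
step 10: bank2 9->6 [CONFLICT]
step 11: bank2 6->6 [HIT]
step 12: bank1 1->1 [HIT]

STATE = b0:5 b1:1 b2:6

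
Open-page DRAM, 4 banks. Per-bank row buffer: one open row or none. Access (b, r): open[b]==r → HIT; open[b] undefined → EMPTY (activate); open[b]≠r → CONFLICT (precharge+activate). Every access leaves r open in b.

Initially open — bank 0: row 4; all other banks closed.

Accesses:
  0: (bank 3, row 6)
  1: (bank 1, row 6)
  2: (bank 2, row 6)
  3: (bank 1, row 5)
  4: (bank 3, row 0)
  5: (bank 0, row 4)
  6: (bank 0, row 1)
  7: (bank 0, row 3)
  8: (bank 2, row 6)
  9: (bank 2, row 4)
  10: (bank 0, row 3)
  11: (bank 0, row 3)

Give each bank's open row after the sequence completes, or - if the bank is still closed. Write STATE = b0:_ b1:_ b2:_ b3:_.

STATE = b0:3 b1:5 b2:4 b3:0

0: bank 3 row 6 — prev None → EMPTY
1: bank 1 row 6 — prev None → EMPTY
2: bank 2 row 6 — prev None → EMPTY
3: bank 1 row 5 — prev 6 → CONFLICT
4: bank 3 row 0 — prev 6 → CONFLICT
5: bank 0 row 4 — prev 4 → HIT
6: bank 0 row 1 — prev 4 → CONFLICT
7: bank 0 row 3 — prev 1 → CONFLICT
8: bank 2 row 6 — prev 6 → HIT
9: bank 2 row 4 — prev 6 → CONFLICT
10: bank 0 row 3 — prev 3 → HIT
11: bank 0 row 3 — prev 3 → HIT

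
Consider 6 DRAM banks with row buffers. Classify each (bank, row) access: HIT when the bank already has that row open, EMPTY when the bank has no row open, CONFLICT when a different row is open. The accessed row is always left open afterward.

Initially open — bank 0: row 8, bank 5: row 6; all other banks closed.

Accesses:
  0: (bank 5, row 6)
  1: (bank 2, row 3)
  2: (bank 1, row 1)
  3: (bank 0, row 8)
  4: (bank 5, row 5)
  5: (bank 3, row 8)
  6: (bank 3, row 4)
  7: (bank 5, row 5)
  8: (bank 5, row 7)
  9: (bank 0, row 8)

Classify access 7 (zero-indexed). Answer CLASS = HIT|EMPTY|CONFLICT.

CLASS = HIT

step 0: bank5 6->6 [HIT]
step 1: bank2 None->3 [EMPTY]
step 2: bank1 None->1 [EMPTY]
step 3: bank0 8->8 [HIT]
step 4: bank5 6->5 [CONFLICT]
step 5: bank3 None->8 [EMPTY]
step 6: bank3 8->4 [CONFLICT]
step 7: bank5 5->5 [HIT]
step 8: bank5 5->7 [CONFLICT]
step 9: bank0 8->8 [HIT]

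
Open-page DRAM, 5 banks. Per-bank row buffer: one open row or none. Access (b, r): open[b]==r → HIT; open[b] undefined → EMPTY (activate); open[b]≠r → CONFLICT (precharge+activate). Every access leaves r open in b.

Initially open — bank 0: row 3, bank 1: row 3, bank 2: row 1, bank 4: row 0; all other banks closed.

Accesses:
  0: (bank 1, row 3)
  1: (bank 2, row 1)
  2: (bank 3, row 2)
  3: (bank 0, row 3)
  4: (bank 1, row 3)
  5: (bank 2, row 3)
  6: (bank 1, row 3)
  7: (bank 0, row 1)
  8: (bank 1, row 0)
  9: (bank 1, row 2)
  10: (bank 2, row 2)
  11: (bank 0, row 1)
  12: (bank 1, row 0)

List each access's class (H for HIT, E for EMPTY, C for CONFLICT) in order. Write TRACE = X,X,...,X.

TRACE = H,H,E,H,H,C,H,C,C,C,C,H,C

step 0: bank1 3->3 [HIT]
step 1: bank2 1->1 [HIT]
step 2: bank3 None->2 [EMPTY]
step 3: bank0 3->3 [HIT]
step 4: bank1 3->3 [HIT]
step 5: bank2 1->3 [CONFLICT]
step 6: bank1 3->3 [HIT]
step 7: bank0 3->1 [CONFLICT]
step 8: bank1 3->0 [CONFLICT]
step 9: bank1 0->2 [CONFLICT]
step 10: bank2 3->2 [CONFLICT]
step 11: bank0 1->1 [HIT]
step 12: bank1 2->0 [CONFLICT]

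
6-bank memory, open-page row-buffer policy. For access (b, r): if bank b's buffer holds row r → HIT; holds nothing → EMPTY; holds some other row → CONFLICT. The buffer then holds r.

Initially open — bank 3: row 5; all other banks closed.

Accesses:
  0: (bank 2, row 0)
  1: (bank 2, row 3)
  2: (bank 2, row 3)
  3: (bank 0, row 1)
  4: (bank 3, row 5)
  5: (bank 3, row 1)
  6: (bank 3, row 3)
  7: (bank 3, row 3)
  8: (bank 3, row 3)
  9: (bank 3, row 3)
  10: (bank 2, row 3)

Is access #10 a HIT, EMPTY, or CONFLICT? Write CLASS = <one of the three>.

CLASS = HIT

  [0] b2 r0: no row ⇒ E
  [1] b2 r3: had r0 ⇒ C
  [2] b2 r3: had r3 ⇒ H
  [3] b0 r1: no row ⇒ E
  [4] b3 r5: had r5 ⇒ H
  [5] b3 r1: had r5 ⇒ C
  [6] b3 r3: had r1 ⇒ C
  [7] b3 r3: had r3 ⇒ H
  [8] b3 r3: had r3 ⇒ H
  [9] b3 r3: had r3 ⇒ H
  [10] b2 r3: had r3 ⇒ H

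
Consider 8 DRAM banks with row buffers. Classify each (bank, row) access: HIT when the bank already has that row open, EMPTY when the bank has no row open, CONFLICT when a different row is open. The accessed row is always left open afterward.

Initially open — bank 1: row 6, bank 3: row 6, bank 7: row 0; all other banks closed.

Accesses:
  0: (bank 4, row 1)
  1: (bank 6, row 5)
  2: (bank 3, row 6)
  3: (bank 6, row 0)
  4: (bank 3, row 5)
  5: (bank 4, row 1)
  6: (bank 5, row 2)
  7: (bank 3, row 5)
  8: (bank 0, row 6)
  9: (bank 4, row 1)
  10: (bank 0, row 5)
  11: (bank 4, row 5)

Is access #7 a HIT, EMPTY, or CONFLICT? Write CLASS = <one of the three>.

CLASS = HIT

0: bank 4 row 1 — prev None → EMPTY
1: bank 6 row 5 — prev None → EMPTY
2: bank 3 row 6 — prev 6 → HIT
3: bank 6 row 0 — prev 5 → CONFLICT
4: bank 3 row 5 — prev 6 → CONFLICT
5: bank 4 row 1 — prev 1 → HIT
6: bank 5 row 2 — prev None → EMPTY
7: bank 3 row 5 — prev 5 → HIT
8: bank 0 row 6 — prev None → EMPTY
9: bank 4 row 1 — prev 1 → HIT
10: bank 0 row 5 — prev 6 → CONFLICT
11: bank 4 row 5 — prev 1 → CONFLICT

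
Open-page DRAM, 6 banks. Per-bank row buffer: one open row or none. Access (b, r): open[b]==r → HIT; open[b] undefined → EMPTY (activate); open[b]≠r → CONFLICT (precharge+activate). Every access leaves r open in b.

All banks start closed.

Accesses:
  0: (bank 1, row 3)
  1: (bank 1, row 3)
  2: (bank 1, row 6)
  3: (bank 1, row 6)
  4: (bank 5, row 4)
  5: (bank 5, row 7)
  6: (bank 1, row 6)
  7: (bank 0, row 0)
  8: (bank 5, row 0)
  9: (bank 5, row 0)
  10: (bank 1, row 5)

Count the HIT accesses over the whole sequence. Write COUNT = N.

COUNT = 4

0: bank 1 row 3 — prev None → EMPTY
1: bank 1 row 3 — prev 3 → HIT
2: bank 1 row 6 — prev 3 → CONFLICT
3: bank 1 row 6 — prev 6 → HIT
4: bank 5 row 4 — prev None → EMPTY
5: bank 5 row 7 — prev 4 → CONFLICT
6: bank 1 row 6 — prev 6 → HIT
7: bank 0 row 0 — prev None → EMPTY
8: bank 5 row 0 — prev 7 → CONFLICT
9: bank 5 row 0 — prev 0 → HIT
10: bank 1 row 5 — prev 6 → CONFLICT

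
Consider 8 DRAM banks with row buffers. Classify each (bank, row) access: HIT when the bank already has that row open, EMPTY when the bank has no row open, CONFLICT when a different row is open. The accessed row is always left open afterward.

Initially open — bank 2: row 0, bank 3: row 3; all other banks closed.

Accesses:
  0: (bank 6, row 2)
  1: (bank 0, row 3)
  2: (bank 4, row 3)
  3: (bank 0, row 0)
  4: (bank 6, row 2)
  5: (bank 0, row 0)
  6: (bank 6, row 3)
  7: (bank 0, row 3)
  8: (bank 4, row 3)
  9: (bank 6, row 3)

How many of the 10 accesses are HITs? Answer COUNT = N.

#0 (6,2) E
#1 (0,3) E
#2 (4,3) E
#3 (0,0) C  (was 3)
#4 (6,2) H  (was 2)
#5 (0,0) H  (was 0)
#6 (6,3) C  (was 2)
#7 (0,3) C  (was 0)
#8 (4,3) H  (was 3)
#9 (6,3) H  (was 3)

COUNT = 4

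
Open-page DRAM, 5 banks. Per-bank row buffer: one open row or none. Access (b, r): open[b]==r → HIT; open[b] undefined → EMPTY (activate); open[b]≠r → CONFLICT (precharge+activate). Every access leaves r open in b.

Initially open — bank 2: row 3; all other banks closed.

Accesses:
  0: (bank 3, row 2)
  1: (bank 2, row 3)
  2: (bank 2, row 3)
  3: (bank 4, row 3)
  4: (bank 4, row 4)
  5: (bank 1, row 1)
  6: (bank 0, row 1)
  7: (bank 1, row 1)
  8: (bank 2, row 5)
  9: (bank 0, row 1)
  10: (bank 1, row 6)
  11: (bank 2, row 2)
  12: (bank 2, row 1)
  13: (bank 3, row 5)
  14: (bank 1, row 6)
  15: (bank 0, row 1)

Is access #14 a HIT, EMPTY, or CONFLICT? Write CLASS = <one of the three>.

CLASS = HIT

  [0] b3 r2: no row ⇒ E
  [1] b2 r3: had r3 ⇒ H
  [2] b2 r3: had r3 ⇒ H
  [3] b4 r3: no row ⇒ E
  [4] b4 r4: had r3 ⇒ C
  [5] b1 r1: no row ⇒ E
  [6] b0 r1: no row ⇒ E
  [7] b1 r1: had r1 ⇒ H
  [8] b2 r5: had r3 ⇒ C
  [9] b0 r1: had r1 ⇒ H
  [10] b1 r6: had r1 ⇒ C
  [11] b2 r2: had r5 ⇒ C
  [12] b2 r1: had r2 ⇒ C
  [13] b3 r5: had r2 ⇒ C
  [14] b1 r6: had r6 ⇒ H
  [15] b0 r1: had r1 ⇒ H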